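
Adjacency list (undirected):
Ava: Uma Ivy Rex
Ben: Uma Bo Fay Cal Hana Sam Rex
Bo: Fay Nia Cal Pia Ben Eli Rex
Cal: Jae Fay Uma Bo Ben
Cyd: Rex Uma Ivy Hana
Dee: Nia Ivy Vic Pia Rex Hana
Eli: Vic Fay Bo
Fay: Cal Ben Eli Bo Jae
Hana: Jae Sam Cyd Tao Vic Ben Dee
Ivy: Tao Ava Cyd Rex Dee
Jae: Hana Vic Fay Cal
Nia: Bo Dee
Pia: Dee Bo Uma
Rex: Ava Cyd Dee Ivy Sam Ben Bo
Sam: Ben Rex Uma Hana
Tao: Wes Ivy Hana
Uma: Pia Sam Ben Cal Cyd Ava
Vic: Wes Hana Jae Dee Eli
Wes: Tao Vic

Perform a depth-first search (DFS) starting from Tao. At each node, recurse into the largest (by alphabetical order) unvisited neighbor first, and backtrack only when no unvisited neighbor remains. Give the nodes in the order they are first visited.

Visit Tao
Tao → Wes
Wes → Vic
Vic → Jae
Jae → Hana
Hana → Sam
Sam → Uma
Uma → Pia
Pia → Dee
Dee → Rex
Rex → Ivy
Ivy → Cyd
Ivy → Ava
Rex → Bo
Bo → Nia
Bo → Fay
Fay → Eli
Fay → Cal
Cal → Ben

Tao Wes Vic Jae Hana Sam Uma Pia Dee Rex Ivy Cyd Ava Bo Nia Fay Eli Cal Ben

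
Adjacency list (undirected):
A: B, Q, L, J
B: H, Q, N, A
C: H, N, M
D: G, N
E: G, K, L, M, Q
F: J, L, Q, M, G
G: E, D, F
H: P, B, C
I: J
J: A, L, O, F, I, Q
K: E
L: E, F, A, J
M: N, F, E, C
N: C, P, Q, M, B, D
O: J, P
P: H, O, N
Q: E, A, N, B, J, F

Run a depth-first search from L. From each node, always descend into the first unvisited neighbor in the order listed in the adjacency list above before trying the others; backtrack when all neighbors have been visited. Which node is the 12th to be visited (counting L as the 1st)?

Visit L
L → E
E → G
G → D
D → N
N → C
C → H
H → P
P → O
O → J
J → A
A → B
B → Q
Q → F
F → M
J → I
E → K

Visit order: L, E, G, D, N, C, H, P, O, J, A, B, Q, F, M, I, K

B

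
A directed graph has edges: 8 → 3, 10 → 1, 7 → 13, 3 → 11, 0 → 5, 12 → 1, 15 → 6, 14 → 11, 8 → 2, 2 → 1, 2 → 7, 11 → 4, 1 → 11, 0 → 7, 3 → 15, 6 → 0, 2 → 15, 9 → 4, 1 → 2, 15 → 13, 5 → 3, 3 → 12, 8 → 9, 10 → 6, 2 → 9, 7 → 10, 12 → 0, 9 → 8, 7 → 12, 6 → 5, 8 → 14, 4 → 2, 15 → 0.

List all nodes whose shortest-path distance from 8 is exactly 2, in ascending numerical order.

1, 4, 7, 11, 12, 15

Level 0: 8
Level 1: 2, 3, 9, 14
Level 2: 1, 4, 7, 11, 12, 15
Level 3: 0, 6, 10, 13
Level 4: 5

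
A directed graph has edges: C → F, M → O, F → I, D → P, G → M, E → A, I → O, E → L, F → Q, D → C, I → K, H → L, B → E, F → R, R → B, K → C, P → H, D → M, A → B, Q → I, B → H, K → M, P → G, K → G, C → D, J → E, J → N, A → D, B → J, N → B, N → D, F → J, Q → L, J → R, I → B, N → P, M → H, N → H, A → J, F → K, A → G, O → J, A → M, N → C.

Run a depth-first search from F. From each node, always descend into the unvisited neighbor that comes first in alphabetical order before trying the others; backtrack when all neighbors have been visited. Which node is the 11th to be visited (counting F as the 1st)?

Visit F
F → I
I → B
B → E
E → A
A → D
D → C
D → M
M → H
H → L
M → O
O → J
J → N
N → P
P → G
J → R
I → K
F → Q

Visit order: F, I, B, E, A, D, C, M, H, L, O, J, N, P, G, R, K, Q

O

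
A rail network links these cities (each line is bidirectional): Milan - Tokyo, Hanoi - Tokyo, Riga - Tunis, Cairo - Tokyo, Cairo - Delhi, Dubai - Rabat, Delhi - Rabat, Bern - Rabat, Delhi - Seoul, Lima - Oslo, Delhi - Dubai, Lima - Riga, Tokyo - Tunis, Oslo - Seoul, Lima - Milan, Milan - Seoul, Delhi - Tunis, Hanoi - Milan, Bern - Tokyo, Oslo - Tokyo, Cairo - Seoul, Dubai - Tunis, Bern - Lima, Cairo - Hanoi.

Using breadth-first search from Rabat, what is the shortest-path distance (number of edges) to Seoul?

2

Level 0: Rabat
Level 1: Bern, Delhi, Dubai
Level 2: Cairo, Lima, Seoul, Tokyo, Tunis
Level 3: Hanoi, Milan, Oslo, Riga
Seoul first appears at level 2.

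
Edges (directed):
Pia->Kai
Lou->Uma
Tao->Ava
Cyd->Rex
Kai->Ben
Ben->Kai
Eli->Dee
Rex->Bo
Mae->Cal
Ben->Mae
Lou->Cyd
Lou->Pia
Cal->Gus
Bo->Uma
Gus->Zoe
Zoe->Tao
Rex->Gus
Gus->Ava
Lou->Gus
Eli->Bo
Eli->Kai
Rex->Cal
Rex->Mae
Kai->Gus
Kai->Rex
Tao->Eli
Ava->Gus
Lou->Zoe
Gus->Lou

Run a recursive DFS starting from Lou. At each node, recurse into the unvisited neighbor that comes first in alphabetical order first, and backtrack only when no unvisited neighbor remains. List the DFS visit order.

Visit Lou
Lou → Cyd
Cyd → Rex
Rex → Bo
Bo → Uma
Rex → Cal
Cal → Gus
Gus → Ava
Gus → Zoe
Zoe → Tao
Tao → Eli
Eli → Dee
Eli → Kai
Kai → Ben
Ben → Mae
Lou → Pia

Lou Cyd Rex Bo Uma Cal Gus Ava Zoe Tao Eli Dee Kai Ben Mae Pia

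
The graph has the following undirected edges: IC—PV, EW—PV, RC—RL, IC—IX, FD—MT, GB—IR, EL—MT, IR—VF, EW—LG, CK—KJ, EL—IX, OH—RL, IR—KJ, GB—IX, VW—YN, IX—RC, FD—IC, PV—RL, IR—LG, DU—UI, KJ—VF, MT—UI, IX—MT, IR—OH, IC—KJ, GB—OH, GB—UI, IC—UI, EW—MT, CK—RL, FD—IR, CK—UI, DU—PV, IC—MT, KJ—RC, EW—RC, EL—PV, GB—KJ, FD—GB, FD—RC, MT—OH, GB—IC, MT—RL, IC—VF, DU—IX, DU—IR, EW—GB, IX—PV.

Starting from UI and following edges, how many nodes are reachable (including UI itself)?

18

BFS from UI visits: UI, CK, DU, GB, IC, MT, KJ, RL, IR, IX, PV, EW, FD, OH, VF, EL, RC, LG
Reachable nodes: 18 of 20 total.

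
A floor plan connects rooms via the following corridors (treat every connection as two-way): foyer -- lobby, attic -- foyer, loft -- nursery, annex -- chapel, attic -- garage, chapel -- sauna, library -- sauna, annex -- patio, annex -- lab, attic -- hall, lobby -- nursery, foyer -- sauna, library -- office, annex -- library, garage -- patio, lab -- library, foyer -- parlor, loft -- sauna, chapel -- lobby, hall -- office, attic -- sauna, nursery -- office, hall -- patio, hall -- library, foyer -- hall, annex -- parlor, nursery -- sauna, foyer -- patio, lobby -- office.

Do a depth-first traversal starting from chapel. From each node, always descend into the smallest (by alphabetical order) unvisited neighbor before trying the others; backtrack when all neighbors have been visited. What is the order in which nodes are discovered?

Visit chapel
chapel → annex
annex → lab
lab → library
library → hall
hall → attic
attic → foyer
foyer → lobby
lobby → nursery
nursery → loft
loft → sauna
nursery → office
foyer → parlor
foyer → patio
patio → garage

chapel, annex, lab, library, hall, attic, foyer, lobby, nursery, loft, sauna, office, parlor, patio, garage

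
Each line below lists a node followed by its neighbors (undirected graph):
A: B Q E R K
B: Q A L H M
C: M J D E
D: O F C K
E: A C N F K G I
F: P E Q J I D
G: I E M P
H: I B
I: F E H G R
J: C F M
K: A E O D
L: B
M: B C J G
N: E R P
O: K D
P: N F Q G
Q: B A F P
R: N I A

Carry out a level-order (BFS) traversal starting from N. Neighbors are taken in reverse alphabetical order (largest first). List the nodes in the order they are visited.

N → R → P → E → I → A → Q → G → F → K → C → H → B → M → J → D → O → L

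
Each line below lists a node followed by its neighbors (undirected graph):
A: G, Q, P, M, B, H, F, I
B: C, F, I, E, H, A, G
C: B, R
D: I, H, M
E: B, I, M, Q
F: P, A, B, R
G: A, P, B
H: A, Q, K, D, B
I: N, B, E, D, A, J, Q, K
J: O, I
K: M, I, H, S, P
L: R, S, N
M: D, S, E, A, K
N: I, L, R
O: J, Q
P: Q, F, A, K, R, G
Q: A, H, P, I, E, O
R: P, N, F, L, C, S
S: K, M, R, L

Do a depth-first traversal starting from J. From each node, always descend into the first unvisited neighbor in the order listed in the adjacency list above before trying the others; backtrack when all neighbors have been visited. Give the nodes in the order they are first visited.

J, O, Q, A, G, P, F, B, C, R, N, I, E, M, D, H, K, S, L

Visit J
J → O
O → Q
Q → A
A → G
G → P
P → F
F → B
B → C
C → R
R → N
N → I
I → E
E → M
M → D
D → H
H → K
K → S
S → L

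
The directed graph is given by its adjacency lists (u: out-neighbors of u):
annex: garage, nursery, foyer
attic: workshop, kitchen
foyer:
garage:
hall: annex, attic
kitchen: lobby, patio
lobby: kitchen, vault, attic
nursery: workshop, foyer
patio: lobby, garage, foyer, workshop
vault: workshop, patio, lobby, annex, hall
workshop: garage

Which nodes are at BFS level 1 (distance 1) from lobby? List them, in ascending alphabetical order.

attic, kitchen, vault

Level 0: lobby
Level 1: attic, kitchen, vault
Level 2: annex, hall, patio, workshop
Level 3: foyer, garage, nursery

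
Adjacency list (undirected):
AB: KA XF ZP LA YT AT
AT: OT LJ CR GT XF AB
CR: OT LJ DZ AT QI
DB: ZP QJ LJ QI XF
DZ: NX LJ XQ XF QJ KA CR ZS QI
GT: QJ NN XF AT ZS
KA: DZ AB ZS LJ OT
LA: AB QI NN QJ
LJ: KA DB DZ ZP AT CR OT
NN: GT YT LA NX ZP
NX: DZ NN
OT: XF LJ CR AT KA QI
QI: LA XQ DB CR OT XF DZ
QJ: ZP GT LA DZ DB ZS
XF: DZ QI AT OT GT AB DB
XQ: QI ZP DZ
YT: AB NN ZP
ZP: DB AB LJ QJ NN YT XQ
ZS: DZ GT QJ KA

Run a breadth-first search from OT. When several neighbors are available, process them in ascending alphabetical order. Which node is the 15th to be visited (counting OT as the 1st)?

XQ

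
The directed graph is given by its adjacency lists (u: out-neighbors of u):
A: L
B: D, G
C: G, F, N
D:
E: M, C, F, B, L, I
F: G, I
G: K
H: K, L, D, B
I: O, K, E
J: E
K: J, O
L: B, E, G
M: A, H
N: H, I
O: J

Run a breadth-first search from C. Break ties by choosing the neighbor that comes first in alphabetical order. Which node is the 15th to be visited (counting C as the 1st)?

Visit C; enqueue F, G, N → queue [F, G, N]
Visit F; enqueue I → queue [G, N, I]
Visit G; enqueue K → queue [N, I, K]
Visit N; enqueue H → queue [I, K, H]
Visit I; enqueue E, O → queue [K, H, E, O]
Visit K; enqueue J → queue [H, E, O, J]
Visit H; enqueue B, D, L → queue [E, O, J, B, D, L]
Visit E; enqueue M → queue [O, J, B, D, L, M]
Visit O → queue [J, B, D, L, M]
Visit J → queue [B, D, L, M]
Visit B → queue [D, L, M]
Visit D → queue [L, M]
Visit L → queue [M]
Visit M; enqueue A → queue [A]
Visit A → queue []

Visit order: C, F, G, N, I, K, H, E, O, J, B, D, L, M, A

A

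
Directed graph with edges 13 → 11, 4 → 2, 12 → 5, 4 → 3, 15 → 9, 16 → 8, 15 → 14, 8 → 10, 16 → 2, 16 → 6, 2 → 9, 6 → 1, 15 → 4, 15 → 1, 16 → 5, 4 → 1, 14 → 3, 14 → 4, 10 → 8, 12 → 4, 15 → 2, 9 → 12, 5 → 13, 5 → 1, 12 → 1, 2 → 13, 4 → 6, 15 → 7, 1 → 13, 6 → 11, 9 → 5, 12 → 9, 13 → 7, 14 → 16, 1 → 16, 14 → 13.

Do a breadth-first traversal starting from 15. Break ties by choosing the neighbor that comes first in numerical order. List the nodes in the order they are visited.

15 -> 1 -> 2 -> 4 -> 7 -> 9 -> 14 -> 13 -> 16 -> 3 -> 6 -> 5 -> 12 -> 11 -> 8 -> 10

Visit 15; enqueue 1, 2, 4, 7, 9, 14 → queue [1, 2, 4, 7, 9, 14]
Visit 1; enqueue 13, 16 → queue [2, 4, 7, 9, 14, 13, 16]
Visit 2 → queue [4, 7, 9, 14, 13, 16]
Visit 4; enqueue 3, 6 → queue [7, 9, 14, 13, 16, 3, 6]
Visit 7 → queue [9, 14, 13, 16, 3, 6]
Visit 9; enqueue 5, 12 → queue [14, 13, 16, 3, 6, 5, 12]
Visit 14 → queue [13, 16, 3, 6, 5, 12]
Visit 13; enqueue 11 → queue [16, 3, 6, 5, 12, 11]
Visit 16; enqueue 8 → queue [3, 6, 5, 12, 11, 8]
Visit 3 → queue [6, 5, 12, 11, 8]
Visit 6 → queue [5, 12, 11, 8]
Visit 5 → queue [12, 11, 8]
Visit 12 → queue [11, 8]
Visit 11 → queue [8]
Visit 8; enqueue 10 → queue [10]
Visit 10 → queue []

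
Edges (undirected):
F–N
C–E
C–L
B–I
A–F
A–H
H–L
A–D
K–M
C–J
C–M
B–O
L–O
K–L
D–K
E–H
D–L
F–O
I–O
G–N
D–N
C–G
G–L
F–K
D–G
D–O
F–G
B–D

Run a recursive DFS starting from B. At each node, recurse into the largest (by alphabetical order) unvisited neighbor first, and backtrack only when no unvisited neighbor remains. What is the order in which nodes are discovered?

Visit B
B → O
O → L
L → K
K → M
M → C
C → J
C → G
G → N
N → F
F → A
A → H
H → E
A → D
O → I

B, O, L, K, M, C, J, G, N, F, A, H, E, D, I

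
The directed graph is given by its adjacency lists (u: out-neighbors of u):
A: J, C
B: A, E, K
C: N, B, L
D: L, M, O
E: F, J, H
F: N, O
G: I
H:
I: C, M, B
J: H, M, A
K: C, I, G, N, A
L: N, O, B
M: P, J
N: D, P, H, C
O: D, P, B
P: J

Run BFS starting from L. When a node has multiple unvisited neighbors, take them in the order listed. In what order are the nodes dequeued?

Visit L; enqueue N, O, B → queue [N, O, B]
Visit N; enqueue D, P, H, C → queue [O, B, D, P, H, C]
Visit O → queue [B, D, P, H, C]
Visit B; enqueue A, E, K → queue [D, P, H, C, A, E, K]
Visit D; enqueue M → queue [P, H, C, A, E, K, M]
Visit P; enqueue J → queue [H, C, A, E, K, M, J]
Visit H → queue [C, A, E, K, M, J]
Visit C → queue [A, E, K, M, J]
Visit A → queue [E, K, M, J]
Visit E; enqueue F → queue [K, M, J, F]
Visit K; enqueue I, G → queue [M, J, F, I, G]
Visit M → queue [J, F, I, G]
Visit J → queue [F, I, G]
Visit F → queue [I, G]
Visit I → queue [G]
Visit G → queue []

L -> N -> O -> B -> D -> P -> H -> C -> A -> E -> K -> M -> J -> F -> I -> G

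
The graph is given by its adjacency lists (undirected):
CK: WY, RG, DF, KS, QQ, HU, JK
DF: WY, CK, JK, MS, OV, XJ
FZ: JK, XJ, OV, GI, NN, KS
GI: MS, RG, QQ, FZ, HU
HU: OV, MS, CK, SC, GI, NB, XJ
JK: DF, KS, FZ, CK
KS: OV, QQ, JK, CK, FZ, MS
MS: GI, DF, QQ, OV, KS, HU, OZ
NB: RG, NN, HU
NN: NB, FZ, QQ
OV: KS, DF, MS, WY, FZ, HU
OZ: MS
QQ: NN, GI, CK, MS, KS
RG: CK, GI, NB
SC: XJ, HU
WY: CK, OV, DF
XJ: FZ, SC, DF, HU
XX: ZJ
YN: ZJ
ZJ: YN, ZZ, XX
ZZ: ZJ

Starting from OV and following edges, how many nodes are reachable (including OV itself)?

BFS from OV visits: OV, WY, MS, KS, HU, FZ, DF, CK, QQ, OZ, GI, JK, XJ, SC, NB, NN, RG
Reachable nodes: 17 of 21 total.

17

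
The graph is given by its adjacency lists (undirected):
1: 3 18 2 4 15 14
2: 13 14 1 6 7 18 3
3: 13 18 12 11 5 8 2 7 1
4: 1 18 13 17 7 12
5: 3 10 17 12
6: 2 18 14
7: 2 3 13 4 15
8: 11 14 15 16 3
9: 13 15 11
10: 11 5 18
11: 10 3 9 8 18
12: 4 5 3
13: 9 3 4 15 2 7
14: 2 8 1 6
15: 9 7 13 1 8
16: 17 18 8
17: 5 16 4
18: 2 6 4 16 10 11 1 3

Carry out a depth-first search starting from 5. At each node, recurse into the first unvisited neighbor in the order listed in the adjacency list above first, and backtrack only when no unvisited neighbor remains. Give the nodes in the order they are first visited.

Visit 5
5 → 3
3 → 13
13 → 9
9 → 15
15 → 7
7 → 2
2 → 14
14 → 8
8 → 11
11 → 10
10 → 18
18 → 6
18 → 4
4 → 1
4 → 17
17 → 16
4 → 12

5 3 13 9 15 7 2 14 8 11 10 18 6 4 1 17 16 12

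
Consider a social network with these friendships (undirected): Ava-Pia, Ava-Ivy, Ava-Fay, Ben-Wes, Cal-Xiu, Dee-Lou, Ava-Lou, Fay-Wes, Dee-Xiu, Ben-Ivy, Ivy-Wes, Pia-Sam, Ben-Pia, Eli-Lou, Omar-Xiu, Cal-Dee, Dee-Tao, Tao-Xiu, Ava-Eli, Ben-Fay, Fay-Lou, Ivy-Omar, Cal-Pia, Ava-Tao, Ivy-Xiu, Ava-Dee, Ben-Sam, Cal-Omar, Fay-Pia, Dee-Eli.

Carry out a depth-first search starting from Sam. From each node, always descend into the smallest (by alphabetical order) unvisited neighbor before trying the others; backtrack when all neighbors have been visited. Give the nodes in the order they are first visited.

Visit Sam
Sam → Ben
Ben → Fay
Fay → Ava
Ava → Dee
Dee → Cal
Cal → Omar
Omar → Ivy
Ivy → Wes
Ivy → Xiu
Xiu → Tao
Cal → Pia
Dee → Eli
Eli → Lou

Sam, Ben, Fay, Ava, Dee, Cal, Omar, Ivy, Wes, Xiu, Tao, Pia, Eli, Lou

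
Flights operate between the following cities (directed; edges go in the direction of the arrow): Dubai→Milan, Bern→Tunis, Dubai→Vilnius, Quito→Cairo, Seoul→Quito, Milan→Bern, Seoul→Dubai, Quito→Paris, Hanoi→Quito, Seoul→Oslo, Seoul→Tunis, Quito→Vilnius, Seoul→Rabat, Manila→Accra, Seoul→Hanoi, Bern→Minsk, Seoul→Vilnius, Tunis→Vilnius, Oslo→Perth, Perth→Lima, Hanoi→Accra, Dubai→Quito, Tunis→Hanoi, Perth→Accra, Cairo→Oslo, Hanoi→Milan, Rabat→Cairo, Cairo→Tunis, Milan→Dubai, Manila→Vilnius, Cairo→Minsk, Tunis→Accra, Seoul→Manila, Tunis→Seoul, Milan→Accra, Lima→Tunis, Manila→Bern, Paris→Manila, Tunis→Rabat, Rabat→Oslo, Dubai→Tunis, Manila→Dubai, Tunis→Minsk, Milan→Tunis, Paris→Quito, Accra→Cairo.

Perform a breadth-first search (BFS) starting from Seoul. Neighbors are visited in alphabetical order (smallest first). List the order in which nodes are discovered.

Visit Seoul; enqueue Dubai, Hanoi, Manila, Oslo, Quito, Rabat, Tunis, Vilnius → queue [Dubai, Hanoi, Manila, Oslo, Quito, Rabat, Tunis, Vilnius]
Visit Dubai; enqueue Milan → queue [Hanoi, Manila, Oslo, Quito, Rabat, Tunis, Vilnius, Milan]
Visit Hanoi; enqueue Accra → queue [Manila, Oslo, Quito, Rabat, Tunis, Vilnius, Milan, Accra]
Visit Manila; enqueue Bern → queue [Oslo, Quito, Rabat, Tunis, Vilnius, Milan, Accra, Bern]
Visit Oslo; enqueue Perth → queue [Quito, Rabat, Tunis, Vilnius, Milan, Accra, Bern, Perth]
Visit Quito; enqueue Cairo, Paris → queue [Rabat, Tunis, Vilnius, Milan, Accra, Bern, Perth, Cairo, Paris]
Visit Rabat → queue [Tunis, Vilnius, Milan, Accra, Bern, Perth, Cairo, Paris]
Visit Tunis; enqueue Minsk → queue [Vilnius, Milan, Accra, Bern, Perth, Cairo, Paris, Minsk]
Visit Vilnius → queue [Milan, Accra, Bern, Perth, Cairo, Paris, Minsk]
Visit Milan → queue [Accra, Bern, Perth, Cairo, Paris, Minsk]
Visit Accra → queue [Bern, Perth, Cairo, Paris, Minsk]
Visit Bern → queue [Perth, Cairo, Paris, Minsk]
Visit Perth; enqueue Lima → queue [Cairo, Paris, Minsk, Lima]
Visit Cairo → queue [Paris, Minsk, Lima]
Visit Paris → queue [Minsk, Lima]
Visit Minsk → queue [Lima]
Visit Lima → queue []

Seoul -> Dubai -> Hanoi -> Manila -> Oslo -> Quito -> Rabat -> Tunis -> Vilnius -> Milan -> Accra -> Bern -> Perth -> Cairo -> Paris -> Minsk -> Lima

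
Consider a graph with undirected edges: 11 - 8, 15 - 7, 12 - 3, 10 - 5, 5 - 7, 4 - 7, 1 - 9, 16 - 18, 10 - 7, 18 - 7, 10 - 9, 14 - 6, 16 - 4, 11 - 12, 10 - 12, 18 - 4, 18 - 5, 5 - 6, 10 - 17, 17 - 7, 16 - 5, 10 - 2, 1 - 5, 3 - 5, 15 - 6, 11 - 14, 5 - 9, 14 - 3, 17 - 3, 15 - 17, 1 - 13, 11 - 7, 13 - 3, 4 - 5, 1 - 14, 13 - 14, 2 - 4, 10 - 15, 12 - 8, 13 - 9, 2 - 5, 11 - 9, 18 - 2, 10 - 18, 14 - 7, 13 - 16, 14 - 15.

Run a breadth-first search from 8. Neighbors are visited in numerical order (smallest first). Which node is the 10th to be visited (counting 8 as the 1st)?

Visit 8; enqueue 11, 12 → queue [11, 12]
Visit 11; enqueue 7, 9, 14 → queue [12, 7, 9, 14]
Visit 12; enqueue 3, 10 → queue [7, 9, 14, 3, 10]
Visit 7; enqueue 4, 5, 15, 17, 18 → queue [9, 14, 3, 10, 4, 5, 15, 17, 18]
Visit 9; enqueue 1, 13 → queue [14, 3, 10, 4, 5, 15, 17, 18, 1, 13]
Visit 14; enqueue 6 → queue [3, 10, 4, 5, 15, 17, 18, 1, 13, 6]
Visit 3 → queue [10, 4, 5, 15, 17, 18, 1, 13, 6]
Visit 10; enqueue 2 → queue [4, 5, 15, 17, 18, 1, 13, 6, 2]
Visit 4; enqueue 16 → queue [5, 15, 17, 18, 1, 13, 6, 2, 16]
Visit 5 → queue [15, 17, 18, 1, 13, 6, 2, 16]
Visit 15 → queue [17, 18, 1, 13, 6, 2, 16]
Visit 17 → queue [18, 1, 13, 6, 2, 16]
Visit 18 → queue [1, 13, 6, 2, 16]
Visit 1 → queue [13, 6, 2, 16]
Visit 13 → queue [6, 2, 16]
Visit 6 → queue [2, 16]
Visit 2 → queue [16]
Visit 16 → queue []

Visit order: 8, 11, 12, 7, 9, 14, 3, 10, 4, 5, 15, 17, 18, 1, 13, 6, 2, 16

5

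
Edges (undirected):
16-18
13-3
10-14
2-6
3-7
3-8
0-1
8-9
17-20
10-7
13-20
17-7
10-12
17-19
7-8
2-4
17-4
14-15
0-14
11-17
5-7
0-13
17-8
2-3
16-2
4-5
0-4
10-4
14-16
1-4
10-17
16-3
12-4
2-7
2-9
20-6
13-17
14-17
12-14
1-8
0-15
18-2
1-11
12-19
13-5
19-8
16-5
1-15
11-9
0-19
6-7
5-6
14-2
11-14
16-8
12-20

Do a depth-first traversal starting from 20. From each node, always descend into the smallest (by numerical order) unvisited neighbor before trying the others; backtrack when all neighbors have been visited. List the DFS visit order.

20, 6, 2, 3, 7, 5, 4, 0, 1, 8, 9, 11, 14, 10, 12, 19, 17, 13, 15, 16, 18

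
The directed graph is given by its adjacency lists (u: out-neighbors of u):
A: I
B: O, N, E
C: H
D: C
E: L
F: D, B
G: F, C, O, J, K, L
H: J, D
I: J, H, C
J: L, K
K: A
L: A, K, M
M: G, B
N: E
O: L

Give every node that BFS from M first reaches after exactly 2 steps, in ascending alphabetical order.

Level 0: M
Level 1: B, G
Level 2: C, E, F, J, K, L, N, O
Level 3: A, D, H
Level 4: I

C, E, F, J, K, L, N, O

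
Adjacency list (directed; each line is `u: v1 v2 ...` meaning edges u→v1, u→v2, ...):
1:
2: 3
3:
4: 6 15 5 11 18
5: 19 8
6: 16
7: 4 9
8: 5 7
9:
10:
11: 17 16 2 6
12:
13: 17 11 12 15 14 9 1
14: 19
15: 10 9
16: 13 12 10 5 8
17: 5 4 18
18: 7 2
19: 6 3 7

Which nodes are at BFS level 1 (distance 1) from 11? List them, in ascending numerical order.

Level 0: 11
Level 1: 2, 6, 16, 17
Level 2: 3, 4, 5, 8, 10, 12, 13, 18
Level 3: 1, 7, 9, 14, 15, 19

2, 6, 16, 17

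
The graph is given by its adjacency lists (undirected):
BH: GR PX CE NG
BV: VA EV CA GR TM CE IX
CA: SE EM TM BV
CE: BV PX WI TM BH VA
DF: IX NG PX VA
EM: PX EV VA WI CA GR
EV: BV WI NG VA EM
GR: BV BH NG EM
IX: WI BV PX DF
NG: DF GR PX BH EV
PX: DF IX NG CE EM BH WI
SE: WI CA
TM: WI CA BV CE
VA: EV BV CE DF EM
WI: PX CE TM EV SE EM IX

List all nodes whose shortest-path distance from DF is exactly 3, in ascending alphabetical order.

CA, SE, TM

Level 0: DF
Level 1: IX, NG, PX, VA
Level 2: BH, BV, CE, EM, EV, GR, WI
Level 3: CA, SE, TM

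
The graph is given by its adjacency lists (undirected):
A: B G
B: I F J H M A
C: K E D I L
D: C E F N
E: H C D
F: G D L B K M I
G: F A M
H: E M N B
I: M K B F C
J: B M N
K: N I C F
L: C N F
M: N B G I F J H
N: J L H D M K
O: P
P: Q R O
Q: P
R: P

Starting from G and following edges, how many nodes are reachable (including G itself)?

14

BFS from G visits: G, F, A, M, D, L, B, K, I, N, J, H, C, E
Reachable nodes: 14 of 18 total.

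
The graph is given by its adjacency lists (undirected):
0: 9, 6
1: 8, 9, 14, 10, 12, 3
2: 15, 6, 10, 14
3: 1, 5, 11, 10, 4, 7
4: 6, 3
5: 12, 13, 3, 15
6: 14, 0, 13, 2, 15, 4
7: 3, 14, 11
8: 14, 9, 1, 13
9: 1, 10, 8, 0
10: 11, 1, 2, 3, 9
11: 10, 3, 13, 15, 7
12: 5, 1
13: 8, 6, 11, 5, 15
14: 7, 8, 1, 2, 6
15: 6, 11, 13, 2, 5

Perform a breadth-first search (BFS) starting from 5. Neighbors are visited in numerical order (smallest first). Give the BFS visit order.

5, 3, 12, 13, 15, 1, 4, 7, 10, 11, 6, 8, 2, 9, 14, 0

Visit 5; enqueue 3, 12, 13, 15 → queue [3, 12, 13, 15]
Visit 3; enqueue 1, 4, 7, 10, 11 → queue [12, 13, 15, 1, 4, 7, 10, 11]
Visit 12 → queue [13, 15, 1, 4, 7, 10, 11]
Visit 13; enqueue 6, 8 → queue [15, 1, 4, 7, 10, 11, 6, 8]
Visit 15; enqueue 2 → queue [1, 4, 7, 10, 11, 6, 8, 2]
Visit 1; enqueue 9, 14 → queue [4, 7, 10, 11, 6, 8, 2, 9, 14]
Visit 4 → queue [7, 10, 11, 6, 8, 2, 9, 14]
Visit 7 → queue [10, 11, 6, 8, 2, 9, 14]
Visit 10 → queue [11, 6, 8, 2, 9, 14]
Visit 11 → queue [6, 8, 2, 9, 14]
Visit 6; enqueue 0 → queue [8, 2, 9, 14, 0]
Visit 8 → queue [2, 9, 14, 0]
Visit 2 → queue [9, 14, 0]
Visit 9 → queue [14, 0]
Visit 14 → queue [0]
Visit 0 → queue []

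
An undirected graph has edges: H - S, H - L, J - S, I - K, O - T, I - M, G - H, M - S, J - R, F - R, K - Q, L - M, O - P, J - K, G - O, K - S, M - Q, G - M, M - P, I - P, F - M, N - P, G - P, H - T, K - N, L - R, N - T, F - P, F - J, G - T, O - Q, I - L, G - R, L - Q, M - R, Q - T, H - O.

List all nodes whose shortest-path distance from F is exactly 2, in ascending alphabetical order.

Level 0: F
Level 1: J, M, P, R
Level 2: G, I, K, L, N, O, Q, S
Level 3: H, T

G, I, K, L, N, O, Q, S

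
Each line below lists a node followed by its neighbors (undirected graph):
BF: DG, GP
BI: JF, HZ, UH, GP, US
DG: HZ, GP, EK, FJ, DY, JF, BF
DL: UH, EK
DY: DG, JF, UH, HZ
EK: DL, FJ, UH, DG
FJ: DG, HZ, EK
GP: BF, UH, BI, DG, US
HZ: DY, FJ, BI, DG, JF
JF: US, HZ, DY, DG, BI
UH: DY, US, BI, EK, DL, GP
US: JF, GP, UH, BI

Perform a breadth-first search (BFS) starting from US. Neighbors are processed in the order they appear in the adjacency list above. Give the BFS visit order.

US -> JF -> GP -> UH -> BI -> HZ -> DY -> DG -> BF -> EK -> DL -> FJ

Visit US; enqueue JF, GP, UH, BI → queue [JF, GP, UH, BI]
Visit JF; enqueue HZ, DY, DG → queue [GP, UH, BI, HZ, DY, DG]
Visit GP; enqueue BF → queue [UH, BI, HZ, DY, DG, BF]
Visit UH; enqueue EK, DL → queue [BI, HZ, DY, DG, BF, EK, DL]
Visit BI → queue [HZ, DY, DG, BF, EK, DL]
Visit HZ; enqueue FJ → queue [DY, DG, BF, EK, DL, FJ]
Visit DY → queue [DG, BF, EK, DL, FJ]
Visit DG → queue [BF, EK, DL, FJ]
Visit BF → queue [EK, DL, FJ]
Visit EK → queue [DL, FJ]
Visit DL → queue [FJ]
Visit FJ → queue []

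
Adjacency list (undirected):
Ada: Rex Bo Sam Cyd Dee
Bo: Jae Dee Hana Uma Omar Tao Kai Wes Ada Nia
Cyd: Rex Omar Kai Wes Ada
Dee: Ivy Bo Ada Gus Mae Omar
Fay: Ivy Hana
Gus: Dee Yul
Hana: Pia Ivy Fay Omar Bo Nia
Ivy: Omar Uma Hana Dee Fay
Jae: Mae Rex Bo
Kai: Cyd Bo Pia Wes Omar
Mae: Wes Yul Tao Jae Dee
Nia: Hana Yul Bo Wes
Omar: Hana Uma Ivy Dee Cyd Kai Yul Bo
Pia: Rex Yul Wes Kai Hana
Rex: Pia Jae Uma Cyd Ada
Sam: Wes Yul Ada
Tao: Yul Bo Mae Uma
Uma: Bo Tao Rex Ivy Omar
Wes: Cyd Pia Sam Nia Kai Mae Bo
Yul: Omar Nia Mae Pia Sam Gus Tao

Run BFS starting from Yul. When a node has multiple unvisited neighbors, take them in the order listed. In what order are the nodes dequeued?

Yul, Omar, Nia, Mae, Pia, Sam, Gus, Tao, Hana, Uma, Ivy, Dee, Cyd, Kai, Bo, Wes, Jae, Rex, Ada, Fay

Visit Yul; enqueue Omar, Nia, Mae, Pia, Sam, Gus, Tao → queue [Omar, Nia, Mae, Pia, Sam, Gus, Tao]
Visit Omar; enqueue Hana, Uma, Ivy, Dee, Cyd, Kai, Bo → queue [Nia, Mae, Pia, Sam, Gus, Tao, Hana, Uma, Ivy, Dee, Cyd, Kai, Bo]
Visit Nia; enqueue Wes → queue [Mae, Pia, Sam, Gus, Tao, Hana, Uma, Ivy, Dee, Cyd, Kai, Bo, Wes]
Visit Mae; enqueue Jae → queue [Pia, Sam, Gus, Tao, Hana, Uma, Ivy, Dee, Cyd, Kai, Bo, Wes, Jae]
Visit Pia; enqueue Rex → queue [Sam, Gus, Tao, Hana, Uma, Ivy, Dee, Cyd, Kai, Bo, Wes, Jae, Rex]
Visit Sam; enqueue Ada → queue [Gus, Tao, Hana, Uma, Ivy, Dee, Cyd, Kai, Bo, Wes, Jae, Rex, Ada]
Visit Gus → queue [Tao, Hana, Uma, Ivy, Dee, Cyd, Kai, Bo, Wes, Jae, Rex, Ada]
Visit Tao → queue [Hana, Uma, Ivy, Dee, Cyd, Kai, Bo, Wes, Jae, Rex, Ada]
Visit Hana; enqueue Fay → queue [Uma, Ivy, Dee, Cyd, Kai, Bo, Wes, Jae, Rex, Ada, Fay]
Visit Uma → queue [Ivy, Dee, Cyd, Kai, Bo, Wes, Jae, Rex, Ada, Fay]
Visit Ivy → queue [Dee, Cyd, Kai, Bo, Wes, Jae, Rex, Ada, Fay]
Visit Dee → queue [Cyd, Kai, Bo, Wes, Jae, Rex, Ada, Fay]
Visit Cyd → queue [Kai, Bo, Wes, Jae, Rex, Ada, Fay]
Visit Kai → queue [Bo, Wes, Jae, Rex, Ada, Fay]
Visit Bo → queue [Wes, Jae, Rex, Ada, Fay]
Visit Wes → queue [Jae, Rex, Ada, Fay]
Visit Jae → queue [Rex, Ada, Fay]
Visit Rex → queue [Ada, Fay]
Visit Ada → queue [Fay]
Visit Fay → queue []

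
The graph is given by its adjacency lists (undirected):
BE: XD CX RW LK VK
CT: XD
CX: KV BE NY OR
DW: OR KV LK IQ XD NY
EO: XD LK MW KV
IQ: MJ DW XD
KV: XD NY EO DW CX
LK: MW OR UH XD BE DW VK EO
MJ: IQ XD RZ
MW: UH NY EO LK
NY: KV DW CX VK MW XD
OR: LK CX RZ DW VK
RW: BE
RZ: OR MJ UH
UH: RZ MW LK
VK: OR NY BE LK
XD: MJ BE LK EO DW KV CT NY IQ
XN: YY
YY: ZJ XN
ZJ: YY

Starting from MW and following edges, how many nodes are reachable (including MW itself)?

17

BFS from MW visits: MW, UH, NY, EO, LK, RZ, KV, DW, CX, VK, XD, OR, BE, MJ, IQ, CT, RW
Reachable nodes: 17 of 20 total.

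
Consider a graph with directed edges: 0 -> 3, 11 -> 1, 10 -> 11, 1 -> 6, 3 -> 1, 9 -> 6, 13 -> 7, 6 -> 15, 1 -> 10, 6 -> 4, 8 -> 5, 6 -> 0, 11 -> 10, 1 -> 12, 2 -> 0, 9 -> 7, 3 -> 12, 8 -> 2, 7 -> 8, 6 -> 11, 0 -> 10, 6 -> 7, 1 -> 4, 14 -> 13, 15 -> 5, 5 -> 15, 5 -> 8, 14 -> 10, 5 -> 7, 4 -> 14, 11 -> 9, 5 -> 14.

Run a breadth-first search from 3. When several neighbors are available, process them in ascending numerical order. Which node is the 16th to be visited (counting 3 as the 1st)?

Visit 3; enqueue 1, 12 → queue [1, 12]
Visit 1; enqueue 4, 6, 10 → queue [12, 4, 6, 10]
Visit 12 → queue [4, 6, 10]
Visit 4; enqueue 14 → queue [6, 10, 14]
Visit 6; enqueue 0, 7, 11, 15 → queue [10, 14, 0, 7, 11, 15]
Visit 10 → queue [14, 0, 7, 11, 15]
Visit 14; enqueue 13 → queue [0, 7, 11, 15, 13]
Visit 0 → queue [7, 11, 15, 13]
Visit 7; enqueue 8 → queue [11, 15, 13, 8]
Visit 11; enqueue 9 → queue [15, 13, 8, 9]
Visit 15; enqueue 5 → queue [13, 8, 9, 5]
Visit 13 → queue [8, 9, 5]
Visit 8; enqueue 2 → queue [9, 5, 2]
Visit 9 → queue [5, 2]
Visit 5 → queue [2]
Visit 2 → queue []

Visit order: 3, 1, 12, 4, 6, 10, 14, 0, 7, 11, 15, 13, 8, 9, 5, 2

2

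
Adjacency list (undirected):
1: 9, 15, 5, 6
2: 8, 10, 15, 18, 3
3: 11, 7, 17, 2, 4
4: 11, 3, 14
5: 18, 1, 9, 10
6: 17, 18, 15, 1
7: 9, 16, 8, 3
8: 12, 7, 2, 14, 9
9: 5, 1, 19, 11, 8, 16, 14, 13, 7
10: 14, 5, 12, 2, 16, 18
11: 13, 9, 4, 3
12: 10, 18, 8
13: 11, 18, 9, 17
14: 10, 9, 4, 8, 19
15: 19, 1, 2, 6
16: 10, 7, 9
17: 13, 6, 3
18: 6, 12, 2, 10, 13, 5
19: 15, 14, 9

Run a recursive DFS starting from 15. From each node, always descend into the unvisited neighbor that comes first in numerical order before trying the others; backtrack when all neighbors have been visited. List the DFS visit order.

Visit 15
15 → 1
1 → 5
5 → 9
9 → 7
7 → 3
3 → 2
2 → 8
8 → 12
12 → 10
10 → 14
14 → 4
4 → 11
11 → 13
13 → 17
17 → 6
6 → 18
14 → 19
10 → 16

15, 1, 5, 9, 7, 3, 2, 8, 12, 10, 14, 4, 11, 13, 17, 6, 18, 19, 16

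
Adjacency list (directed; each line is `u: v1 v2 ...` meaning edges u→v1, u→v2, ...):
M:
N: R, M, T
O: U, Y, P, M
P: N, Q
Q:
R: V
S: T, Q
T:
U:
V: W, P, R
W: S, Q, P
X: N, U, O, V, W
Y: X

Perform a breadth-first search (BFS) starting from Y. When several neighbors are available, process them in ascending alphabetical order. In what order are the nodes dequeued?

Y, X, N, O, U, V, W, M, R, T, P, Q, S

Visit Y; enqueue X → queue [X]
Visit X; enqueue N, O, U, V, W → queue [N, O, U, V, W]
Visit N; enqueue M, R, T → queue [O, U, V, W, M, R, T]
Visit O; enqueue P → queue [U, V, W, M, R, T, P]
Visit U → queue [V, W, M, R, T, P]
Visit V → queue [W, M, R, T, P]
Visit W; enqueue Q, S → queue [M, R, T, P, Q, S]
Visit M → queue [R, T, P, Q, S]
Visit R → queue [T, P, Q, S]
Visit T → queue [P, Q, S]
Visit P → queue [Q, S]
Visit Q → queue [S]
Visit S → queue []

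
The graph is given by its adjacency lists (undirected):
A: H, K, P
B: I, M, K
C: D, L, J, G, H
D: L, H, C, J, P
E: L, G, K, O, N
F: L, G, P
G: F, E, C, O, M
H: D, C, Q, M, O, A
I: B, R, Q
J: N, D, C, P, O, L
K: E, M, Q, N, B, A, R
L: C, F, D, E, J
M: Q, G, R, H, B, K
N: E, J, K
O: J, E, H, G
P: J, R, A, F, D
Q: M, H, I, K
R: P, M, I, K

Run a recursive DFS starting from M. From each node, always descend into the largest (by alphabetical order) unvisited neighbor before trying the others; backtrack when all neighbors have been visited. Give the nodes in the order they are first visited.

M R P J O H Q K N E L F G C D B I A

Visit M
M → R
R → P
P → J
J → O
O → H
H → Q
Q → K
K → N
N → E
E → L
L → F
F → G
G → C
C → D
K → B
B → I
K → A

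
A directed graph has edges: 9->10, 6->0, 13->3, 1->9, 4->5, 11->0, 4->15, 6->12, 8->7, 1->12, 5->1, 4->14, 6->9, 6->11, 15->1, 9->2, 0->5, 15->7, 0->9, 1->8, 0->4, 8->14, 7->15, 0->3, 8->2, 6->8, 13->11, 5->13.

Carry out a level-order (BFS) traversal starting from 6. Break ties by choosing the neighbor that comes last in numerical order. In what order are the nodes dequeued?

Visit 6; enqueue 12, 11, 9, 8, 0 → queue [12, 11, 9, 8, 0]
Visit 12 → queue [11, 9, 8, 0]
Visit 11 → queue [9, 8, 0]
Visit 9; enqueue 10, 2 → queue [8, 0, 10, 2]
Visit 8; enqueue 14, 7 → queue [0, 10, 2, 14, 7]
Visit 0; enqueue 5, 4, 3 → queue [10, 2, 14, 7, 5, 4, 3]
Visit 10 → queue [2, 14, 7, 5, 4, 3]
Visit 2 → queue [14, 7, 5, 4, 3]
Visit 14 → queue [7, 5, 4, 3]
Visit 7; enqueue 15 → queue [5, 4, 3, 15]
Visit 5; enqueue 13, 1 → queue [4, 3, 15, 13, 1]
Visit 4 → queue [3, 15, 13, 1]
Visit 3 → queue [15, 13, 1]
Visit 15 → queue [13, 1]
Visit 13 → queue [1]
Visit 1 → queue []

6 12 11 9 8 0 10 2 14 7 5 4 3 15 13 1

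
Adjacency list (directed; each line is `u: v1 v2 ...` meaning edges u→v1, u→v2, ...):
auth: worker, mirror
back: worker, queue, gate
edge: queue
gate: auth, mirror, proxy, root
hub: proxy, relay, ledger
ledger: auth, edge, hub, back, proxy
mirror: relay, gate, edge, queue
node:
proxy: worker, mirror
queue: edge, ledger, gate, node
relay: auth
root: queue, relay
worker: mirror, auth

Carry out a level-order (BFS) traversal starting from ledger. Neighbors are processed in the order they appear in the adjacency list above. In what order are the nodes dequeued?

Visit ledger; enqueue auth, edge, hub, back, proxy → queue [auth, edge, hub, back, proxy]
Visit auth; enqueue worker, mirror → queue [edge, hub, back, proxy, worker, mirror]
Visit edge; enqueue queue → queue [hub, back, proxy, worker, mirror, queue]
Visit hub; enqueue relay → queue [back, proxy, worker, mirror, queue, relay]
Visit back; enqueue gate → queue [proxy, worker, mirror, queue, relay, gate]
Visit proxy → queue [worker, mirror, queue, relay, gate]
Visit worker → queue [mirror, queue, relay, gate]
Visit mirror → queue [queue, relay, gate]
Visit queue; enqueue node → queue [relay, gate, node]
Visit relay → queue [gate, node]
Visit gate; enqueue root → queue [node, root]
Visit node → queue [root]
Visit root → queue []

ledger, auth, edge, hub, back, proxy, worker, mirror, queue, relay, gate, node, root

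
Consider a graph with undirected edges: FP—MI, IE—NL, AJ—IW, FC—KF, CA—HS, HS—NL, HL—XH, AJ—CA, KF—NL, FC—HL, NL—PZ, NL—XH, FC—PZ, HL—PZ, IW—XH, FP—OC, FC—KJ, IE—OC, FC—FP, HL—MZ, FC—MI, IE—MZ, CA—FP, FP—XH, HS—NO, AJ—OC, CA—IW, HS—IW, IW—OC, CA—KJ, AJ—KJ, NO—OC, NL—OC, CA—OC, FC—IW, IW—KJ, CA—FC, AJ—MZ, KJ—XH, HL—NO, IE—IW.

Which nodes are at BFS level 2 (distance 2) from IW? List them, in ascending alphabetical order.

FP, HL, KF, MI, MZ, NL, NO, PZ

Level 0: IW
Level 1: AJ, CA, FC, HS, IE, KJ, OC, XH
Level 2: FP, HL, KF, MI, MZ, NL, NO, PZ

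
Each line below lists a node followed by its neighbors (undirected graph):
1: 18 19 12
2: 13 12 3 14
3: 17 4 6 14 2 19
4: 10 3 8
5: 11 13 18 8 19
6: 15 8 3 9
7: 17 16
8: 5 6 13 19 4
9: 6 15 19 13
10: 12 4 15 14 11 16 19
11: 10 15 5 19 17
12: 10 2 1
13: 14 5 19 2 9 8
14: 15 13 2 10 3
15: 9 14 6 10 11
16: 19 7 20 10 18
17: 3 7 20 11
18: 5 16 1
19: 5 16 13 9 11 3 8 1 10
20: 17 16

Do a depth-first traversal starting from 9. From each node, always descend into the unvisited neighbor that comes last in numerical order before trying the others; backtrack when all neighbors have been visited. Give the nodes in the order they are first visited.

9 → 19 → 16 → 20 → 17 → 11 → 15 → 14 → 13 → 8 → 6 → 3 → 4 → 10 → 12 → 2 → 1 → 18 → 5 → 7

Visit 9
9 → 19
19 → 16
16 → 20
20 → 17
17 → 11
11 → 15
15 → 14
14 → 13
13 → 8
8 → 6
6 → 3
3 → 4
4 → 10
10 → 12
12 → 2
12 → 1
1 → 18
18 → 5
17 → 7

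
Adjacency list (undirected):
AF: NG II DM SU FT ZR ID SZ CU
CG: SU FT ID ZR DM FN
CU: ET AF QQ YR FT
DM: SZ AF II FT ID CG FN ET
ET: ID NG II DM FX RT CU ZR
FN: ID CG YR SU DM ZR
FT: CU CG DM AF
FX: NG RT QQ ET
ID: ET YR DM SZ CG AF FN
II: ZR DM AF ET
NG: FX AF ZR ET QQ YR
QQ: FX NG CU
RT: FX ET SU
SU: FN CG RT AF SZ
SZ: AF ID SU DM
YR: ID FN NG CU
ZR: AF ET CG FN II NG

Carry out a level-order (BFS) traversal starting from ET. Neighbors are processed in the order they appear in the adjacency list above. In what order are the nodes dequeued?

Visit ET; enqueue ID, NG, II, DM, FX, RT, CU, ZR → queue [ID, NG, II, DM, FX, RT, CU, ZR]
Visit ID; enqueue YR, SZ, CG, AF, FN → queue [NG, II, DM, FX, RT, CU, ZR, YR, SZ, CG, AF, FN]
Visit NG; enqueue QQ → queue [II, DM, FX, RT, CU, ZR, YR, SZ, CG, AF, FN, QQ]
Visit II → queue [DM, FX, RT, CU, ZR, YR, SZ, CG, AF, FN, QQ]
Visit DM; enqueue FT → queue [FX, RT, CU, ZR, YR, SZ, CG, AF, FN, QQ, FT]
Visit FX → queue [RT, CU, ZR, YR, SZ, CG, AF, FN, QQ, FT]
Visit RT; enqueue SU → queue [CU, ZR, YR, SZ, CG, AF, FN, QQ, FT, SU]
Visit CU → queue [ZR, YR, SZ, CG, AF, FN, QQ, FT, SU]
Visit ZR → queue [YR, SZ, CG, AF, FN, QQ, FT, SU]
Visit YR → queue [SZ, CG, AF, FN, QQ, FT, SU]
Visit SZ → queue [CG, AF, FN, QQ, FT, SU]
Visit CG → queue [AF, FN, QQ, FT, SU]
Visit AF → queue [FN, QQ, FT, SU]
Visit FN → queue [QQ, FT, SU]
Visit QQ → queue [FT, SU]
Visit FT → queue [SU]
Visit SU → queue []

ET ID NG II DM FX RT CU ZR YR SZ CG AF FN QQ FT SU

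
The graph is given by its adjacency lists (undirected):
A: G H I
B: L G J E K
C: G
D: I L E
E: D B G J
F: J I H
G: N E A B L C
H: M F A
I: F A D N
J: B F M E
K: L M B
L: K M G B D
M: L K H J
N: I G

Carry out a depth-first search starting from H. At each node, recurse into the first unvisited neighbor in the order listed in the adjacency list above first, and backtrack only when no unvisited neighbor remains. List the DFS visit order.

H → M → L → K → B → G → N → I → F → J → E → D → A → C

Visit H
H → M
M → L
L → K
K → B
B → G
G → N
N → I
I → F
F → J
J → E
E → D
I → A
G → C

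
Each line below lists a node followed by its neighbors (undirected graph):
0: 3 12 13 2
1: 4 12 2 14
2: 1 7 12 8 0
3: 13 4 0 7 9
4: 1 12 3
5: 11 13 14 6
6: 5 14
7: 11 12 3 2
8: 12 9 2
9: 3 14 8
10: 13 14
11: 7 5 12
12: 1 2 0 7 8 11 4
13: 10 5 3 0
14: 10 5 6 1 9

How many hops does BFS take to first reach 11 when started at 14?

Level 0: 14
Level 1: 1, 5, 6, 9, 10
Level 2: 2, 3, 4, 8, 11, 12, 13
Level 3: 0, 7
11 first appears at level 2.

2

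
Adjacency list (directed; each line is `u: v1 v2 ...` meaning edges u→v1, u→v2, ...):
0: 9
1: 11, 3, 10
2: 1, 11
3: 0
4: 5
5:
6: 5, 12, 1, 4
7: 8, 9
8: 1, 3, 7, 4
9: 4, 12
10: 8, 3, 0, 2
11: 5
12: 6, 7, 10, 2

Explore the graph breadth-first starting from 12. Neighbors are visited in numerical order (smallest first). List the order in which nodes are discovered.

12, 2, 6, 7, 10, 1, 11, 4, 5, 8, 9, 0, 3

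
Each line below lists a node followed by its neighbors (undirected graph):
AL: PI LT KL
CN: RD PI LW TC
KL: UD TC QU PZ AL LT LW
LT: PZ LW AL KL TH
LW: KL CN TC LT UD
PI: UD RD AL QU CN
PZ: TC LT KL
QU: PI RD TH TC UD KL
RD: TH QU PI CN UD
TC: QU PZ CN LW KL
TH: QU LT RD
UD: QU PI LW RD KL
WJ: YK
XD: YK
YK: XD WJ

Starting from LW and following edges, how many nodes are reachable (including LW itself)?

BFS from LW visits: LW, CN, KL, LT, TC, UD, PI, RD, AL, PZ, QU, TH
Reachable nodes: 12 of 15 total.

12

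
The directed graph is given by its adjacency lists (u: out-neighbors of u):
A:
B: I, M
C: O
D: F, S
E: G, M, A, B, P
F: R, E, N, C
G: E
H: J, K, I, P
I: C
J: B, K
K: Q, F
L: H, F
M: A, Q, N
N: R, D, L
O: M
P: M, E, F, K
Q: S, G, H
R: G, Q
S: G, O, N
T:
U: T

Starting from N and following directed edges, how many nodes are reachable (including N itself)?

BFS from N visits: N, R, D, L, G, Q, F, S, H, E, C, O, J, K, I, P, M, A, B
Reachable nodes: 19 of 21 total.

19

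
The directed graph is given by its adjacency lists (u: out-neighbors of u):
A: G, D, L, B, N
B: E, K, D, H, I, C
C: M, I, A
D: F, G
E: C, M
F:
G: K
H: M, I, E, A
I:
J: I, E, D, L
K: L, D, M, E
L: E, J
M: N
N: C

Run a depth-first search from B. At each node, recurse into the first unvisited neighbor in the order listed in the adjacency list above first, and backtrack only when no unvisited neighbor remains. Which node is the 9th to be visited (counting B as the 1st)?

Visit B
B → E
E → C
C → M
M → N
C → I
C → A
A → G
G → K
K → L
L → J
J → D
D → F
B → H

Visit order: B, E, C, M, N, I, A, G, K, L, J, D, F, H

K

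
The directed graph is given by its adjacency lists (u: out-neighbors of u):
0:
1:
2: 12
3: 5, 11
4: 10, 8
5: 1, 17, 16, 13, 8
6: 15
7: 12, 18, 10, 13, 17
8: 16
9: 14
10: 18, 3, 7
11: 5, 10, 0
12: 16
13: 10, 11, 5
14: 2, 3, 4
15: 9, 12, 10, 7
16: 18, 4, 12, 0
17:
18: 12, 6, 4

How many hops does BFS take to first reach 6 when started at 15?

3

Level 0: 15
Level 1: 7, 9, 10, 12
Level 2: 3, 13, 14, 16, 17, 18
Level 3: 0, 2, 4, 5, 6, 11
Level 4: 1, 8
6 first appears at level 3.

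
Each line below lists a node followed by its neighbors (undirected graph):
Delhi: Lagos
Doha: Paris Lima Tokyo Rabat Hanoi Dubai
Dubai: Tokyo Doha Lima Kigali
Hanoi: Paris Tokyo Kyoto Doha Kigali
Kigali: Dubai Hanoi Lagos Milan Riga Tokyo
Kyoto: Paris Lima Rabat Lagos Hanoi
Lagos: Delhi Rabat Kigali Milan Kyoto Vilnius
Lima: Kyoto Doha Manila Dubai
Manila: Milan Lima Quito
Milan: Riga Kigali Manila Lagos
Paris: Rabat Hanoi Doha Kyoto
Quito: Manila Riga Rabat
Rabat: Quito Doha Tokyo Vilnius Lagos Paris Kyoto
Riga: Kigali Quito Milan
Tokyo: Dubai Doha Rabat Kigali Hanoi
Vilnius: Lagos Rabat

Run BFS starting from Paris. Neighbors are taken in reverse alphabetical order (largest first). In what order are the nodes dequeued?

Paris → Rabat → Kyoto → Hanoi → Doha → Vilnius → Tokyo → Quito → Lagos → Lima → Kigali → Dubai → Riga → Manila → Milan → Delhi

Visit Paris; enqueue Rabat, Kyoto, Hanoi, Doha → queue [Rabat, Kyoto, Hanoi, Doha]
Visit Rabat; enqueue Vilnius, Tokyo, Quito, Lagos → queue [Kyoto, Hanoi, Doha, Vilnius, Tokyo, Quito, Lagos]
Visit Kyoto; enqueue Lima → queue [Hanoi, Doha, Vilnius, Tokyo, Quito, Lagos, Lima]
Visit Hanoi; enqueue Kigali → queue [Doha, Vilnius, Tokyo, Quito, Lagos, Lima, Kigali]
Visit Doha; enqueue Dubai → queue [Vilnius, Tokyo, Quito, Lagos, Lima, Kigali, Dubai]
Visit Vilnius → queue [Tokyo, Quito, Lagos, Lima, Kigali, Dubai]
Visit Tokyo → queue [Quito, Lagos, Lima, Kigali, Dubai]
Visit Quito; enqueue Riga, Manila → queue [Lagos, Lima, Kigali, Dubai, Riga, Manila]
Visit Lagos; enqueue Milan, Delhi → queue [Lima, Kigali, Dubai, Riga, Manila, Milan, Delhi]
Visit Lima → queue [Kigali, Dubai, Riga, Manila, Milan, Delhi]
Visit Kigali → queue [Dubai, Riga, Manila, Milan, Delhi]
Visit Dubai → queue [Riga, Manila, Milan, Delhi]
Visit Riga → queue [Manila, Milan, Delhi]
Visit Manila → queue [Milan, Delhi]
Visit Milan → queue [Delhi]
Visit Delhi → queue []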